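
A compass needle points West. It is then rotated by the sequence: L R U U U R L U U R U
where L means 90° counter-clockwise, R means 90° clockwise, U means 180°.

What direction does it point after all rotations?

Answer: Final heading: North

Derivation:
Start: West
  L (left (90° counter-clockwise)) -> South
  R (right (90° clockwise)) -> West
  U (U-turn (180°)) -> East
  U (U-turn (180°)) -> West
  U (U-turn (180°)) -> East
  R (right (90° clockwise)) -> South
  L (left (90° counter-clockwise)) -> East
  U (U-turn (180°)) -> West
  U (U-turn (180°)) -> East
  R (right (90° clockwise)) -> South
  U (U-turn (180°)) -> North
Final: North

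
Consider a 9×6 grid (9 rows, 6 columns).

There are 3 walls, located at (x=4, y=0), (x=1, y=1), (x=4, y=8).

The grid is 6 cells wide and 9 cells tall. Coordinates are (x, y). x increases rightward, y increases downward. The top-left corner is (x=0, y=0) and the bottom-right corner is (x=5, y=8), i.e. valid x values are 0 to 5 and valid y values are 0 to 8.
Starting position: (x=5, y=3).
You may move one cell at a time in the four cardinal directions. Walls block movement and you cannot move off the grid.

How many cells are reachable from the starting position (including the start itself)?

Answer: Reachable cells: 51

Derivation:
BFS flood-fill from (x=5, y=3):
  Distance 0: (x=5, y=3)
  Distance 1: (x=5, y=2), (x=4, y=3), (x=5, y=4)
  Distance 2: (x=5, y=1), (x=4, y=2), (x=3, y=3), (x=4, y=4), (x=5, y=5)
  Distance 3: (x=5, y=0), (x=4, y=1), (x=3, y=2), (x=2, y=3), (x=3, y=4), (x=4, y=5), (x=5, y=6)
  Distance 4: (x=3, y=1), (x=2, y=2), (x=1, y=3), (x=2, y=4), (x=3, y=5), (x=4, y=6), (x=5, y=7)
  Distance 5: (x=3, y=0), (x=2, y=1), (x=1, y=2), (x=0, y=3), (x=1, y=4), (x=2, y=5), (x=3, y=6), (x=4, y=7), (x=5, y=8)
  Distance 6: (x=2, y=0), (x=0, y=2), (x=0, y=4), (x=1, y=5), (x=2, y=6), (x=3, y=7)
  Distance 7: (x=1, y=0), (x=0, y=1), (x=0, y=5), (x=1, y=6), (x=2, y=7), (x=3, y=8)
  Distance 8: (x=0, y=0), (x=0, y=6), (x=1, y=7), (x=2, y=8)
  Distance 9: (x=0, y=7), (x=1, y=8)
  Distance 10: (x=0, y=8)
Total reachable: 51 (grid has 51 open cells total)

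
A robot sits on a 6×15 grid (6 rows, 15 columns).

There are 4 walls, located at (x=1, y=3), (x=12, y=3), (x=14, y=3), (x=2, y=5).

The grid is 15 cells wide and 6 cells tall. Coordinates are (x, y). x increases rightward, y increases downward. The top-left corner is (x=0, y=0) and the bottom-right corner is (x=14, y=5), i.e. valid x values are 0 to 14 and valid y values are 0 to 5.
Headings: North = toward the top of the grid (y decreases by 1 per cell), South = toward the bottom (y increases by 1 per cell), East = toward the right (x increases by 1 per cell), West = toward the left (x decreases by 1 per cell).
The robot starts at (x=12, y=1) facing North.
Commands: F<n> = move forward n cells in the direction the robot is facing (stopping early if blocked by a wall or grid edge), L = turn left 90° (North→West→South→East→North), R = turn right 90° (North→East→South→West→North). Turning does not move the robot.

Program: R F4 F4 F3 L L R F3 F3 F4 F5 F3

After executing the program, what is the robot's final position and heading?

Answer: Final position: (x=14, y=0), facing North

Derivation:
Start: (x=12, y=1), facing North
  R: turn right, now facing East
  F4: move forward 2/4 (blocked), now at (x=14, y=1)
  F4: move forward 0/4 (blocked), now at (x=14, y=1)
  F3: move forward 0/3 (blocked), now at (x=14, y=1)
  L: turn left, now facing North
  L: turn left, now facing West
  R: turn right, now facing North
  F3: move forward 1/3 (blocked), now at (x=14, y=0)
  F3: move forward 0/3 (blocked), now at (x=14, y=0)
  F4: move forward 0/4 (blocked), now at (x=14, y=0)
  F5: move forward 0/5 (blocked), now at (x=14, y=0)
  F3: move forward 0/3 (blocked), now at (x=14, y=0)
Final: (x=14, y=0), facing North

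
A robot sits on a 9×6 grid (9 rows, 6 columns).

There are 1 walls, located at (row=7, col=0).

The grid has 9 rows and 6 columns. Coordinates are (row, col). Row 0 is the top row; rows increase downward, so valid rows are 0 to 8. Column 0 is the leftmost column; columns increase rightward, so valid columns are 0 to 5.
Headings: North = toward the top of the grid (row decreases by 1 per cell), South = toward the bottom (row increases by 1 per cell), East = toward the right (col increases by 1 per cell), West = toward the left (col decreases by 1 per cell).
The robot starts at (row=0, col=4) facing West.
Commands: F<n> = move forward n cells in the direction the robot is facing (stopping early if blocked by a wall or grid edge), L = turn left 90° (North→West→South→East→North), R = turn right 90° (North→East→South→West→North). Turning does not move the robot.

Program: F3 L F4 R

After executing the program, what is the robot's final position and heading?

Answer: Final position: (row=4, col=1), facing West

Derivation:
Start: (row=0, col=4), facing West
  F3: move forward 3, now at (row=0, col=1)
  L: turn left, now facing South
  F4: move forward 4, now at (row=4, col=1)
  R: turn right, now facing West
Final: (row=4, col=1), facing West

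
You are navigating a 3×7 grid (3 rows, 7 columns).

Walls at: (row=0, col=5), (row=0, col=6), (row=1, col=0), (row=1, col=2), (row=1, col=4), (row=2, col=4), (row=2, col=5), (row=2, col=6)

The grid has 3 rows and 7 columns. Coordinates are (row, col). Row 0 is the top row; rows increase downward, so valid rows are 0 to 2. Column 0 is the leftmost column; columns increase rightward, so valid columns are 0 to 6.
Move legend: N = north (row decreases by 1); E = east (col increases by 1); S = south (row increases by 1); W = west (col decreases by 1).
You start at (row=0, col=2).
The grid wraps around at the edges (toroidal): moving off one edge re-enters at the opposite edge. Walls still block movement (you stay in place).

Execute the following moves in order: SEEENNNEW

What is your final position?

Start: (row=0, col=2)
  S (south): blocked, stay at (row=0, col=2)
  E (east): (row=0, col=2) -> (row=0, col=3)
  E (east): (row=0, col=3) -> (row=0, col=4)
  E (east): blocked, stay at (row=0, col=4)
  [×3]N (north): blocked, stay at (row=0, col=4)
  E (east): blocked, stay at (row=0, col=4)
  W (west): (row=0, col=4) -> (row=0, col=3)
Final: (row=0, col=3)

Answer: Final position: (row=0, col=3)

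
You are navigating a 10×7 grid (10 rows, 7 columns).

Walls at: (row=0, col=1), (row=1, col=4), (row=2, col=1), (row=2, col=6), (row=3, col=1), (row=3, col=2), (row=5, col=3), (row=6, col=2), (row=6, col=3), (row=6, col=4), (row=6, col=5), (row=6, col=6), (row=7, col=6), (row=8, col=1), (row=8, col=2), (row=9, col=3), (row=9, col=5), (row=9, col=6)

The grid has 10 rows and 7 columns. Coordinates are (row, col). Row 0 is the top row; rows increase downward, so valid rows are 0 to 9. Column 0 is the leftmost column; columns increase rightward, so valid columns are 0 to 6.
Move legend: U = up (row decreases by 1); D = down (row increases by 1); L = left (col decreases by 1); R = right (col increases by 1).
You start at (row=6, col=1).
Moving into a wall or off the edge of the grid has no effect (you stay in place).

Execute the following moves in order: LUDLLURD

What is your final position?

Answer: Final position: (row=6, col=1)

Derivation:
Start: (row=6, col=1)
  L (left): (row=6, col=1) -> (row=6, col=0)
  U (up): (row=6, col=0) -> (row=5, col=0)
  D (down): (row=5, col=0) -> (row=6, col=0)
  L (left): blocked, stay at (row=6, col=0)
  L (left): blocked, stay at (row=6, col=0)
  U (up): (row=6, col=0) -> (row=5, col=0)
  R (right): (row=5, col=0) -> (row=5, col=1)
  D (down): (row=5, col=1) -> (row=6, col=1)
Final: (row=6, col=1)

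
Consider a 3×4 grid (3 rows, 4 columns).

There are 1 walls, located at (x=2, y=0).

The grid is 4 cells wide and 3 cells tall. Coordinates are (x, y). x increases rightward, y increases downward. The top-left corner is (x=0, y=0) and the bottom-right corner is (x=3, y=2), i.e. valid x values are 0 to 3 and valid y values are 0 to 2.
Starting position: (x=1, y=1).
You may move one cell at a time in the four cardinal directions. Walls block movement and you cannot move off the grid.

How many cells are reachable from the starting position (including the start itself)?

BFS flood-fill from (x=1, y=1):
  Distance 0: (x=1, y=1)
  Distance 1: (x=1, y=0), (x=0, y=1), (x=2, y=1), (x=1, y=2)
  Distance 2: (x=0, y=0), (x=3, y=1), (x=0, y=2), (x=2, y=2)
  Distance 3: (x=3, y=0), (x=3, y=2)
Total reachable: 11 (grid has 11 open cells total)

Answer: Reachable cells: 11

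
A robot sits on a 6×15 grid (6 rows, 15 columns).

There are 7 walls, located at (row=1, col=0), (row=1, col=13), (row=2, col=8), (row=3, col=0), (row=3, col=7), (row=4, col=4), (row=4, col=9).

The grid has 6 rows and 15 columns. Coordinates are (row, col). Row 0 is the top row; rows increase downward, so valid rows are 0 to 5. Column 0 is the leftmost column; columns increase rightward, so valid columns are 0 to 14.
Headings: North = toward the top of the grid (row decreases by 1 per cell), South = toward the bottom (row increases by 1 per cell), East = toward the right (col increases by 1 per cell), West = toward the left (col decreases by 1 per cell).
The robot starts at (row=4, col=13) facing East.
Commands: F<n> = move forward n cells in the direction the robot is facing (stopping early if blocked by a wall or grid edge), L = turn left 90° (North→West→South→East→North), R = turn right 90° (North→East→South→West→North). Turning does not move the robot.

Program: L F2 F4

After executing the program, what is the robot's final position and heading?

Answer: Final position: (row=2, col=13), facing North

Derivation:
Start: (row=4, col=13), facing East
  L: turn left, now facing North
  F2: move forward 2, now at (row=2, col=13)
  F4: move forward 0/4 (blocked), now at (row=2, col=13)
Final: (row=2, col=13), facing North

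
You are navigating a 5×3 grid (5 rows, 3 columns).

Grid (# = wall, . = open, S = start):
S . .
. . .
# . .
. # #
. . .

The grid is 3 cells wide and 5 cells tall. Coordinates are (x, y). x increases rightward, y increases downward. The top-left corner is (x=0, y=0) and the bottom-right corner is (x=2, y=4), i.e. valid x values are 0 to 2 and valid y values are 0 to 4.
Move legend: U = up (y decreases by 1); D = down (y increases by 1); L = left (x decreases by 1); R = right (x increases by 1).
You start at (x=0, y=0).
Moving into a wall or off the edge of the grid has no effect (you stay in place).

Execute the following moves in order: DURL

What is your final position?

Start: (x=0, y=0)
  D (down): (x=0, y=0) -> (x=0, y=1)
  U (up): (x=0, y=1) -> (x=0, y=0)
  R (right): (x=0, y=0) -> (x=1, y=0)
  L (left): (x=1, y=0) -> (x=0, y=0)
Final: (x=0, y=0)

Answer: Final position: (x=0, y=0)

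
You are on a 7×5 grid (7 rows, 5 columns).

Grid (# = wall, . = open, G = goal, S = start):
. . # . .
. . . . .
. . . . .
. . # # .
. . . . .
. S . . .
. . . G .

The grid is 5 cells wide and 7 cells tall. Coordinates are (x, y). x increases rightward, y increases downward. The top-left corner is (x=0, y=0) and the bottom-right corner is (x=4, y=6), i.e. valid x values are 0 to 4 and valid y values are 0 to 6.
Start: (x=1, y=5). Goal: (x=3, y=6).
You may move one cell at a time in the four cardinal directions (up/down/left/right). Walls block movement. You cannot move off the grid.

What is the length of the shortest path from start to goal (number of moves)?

BFS from (x=1, y=5) until reaching (x=3, y=6):
  Distance 0: (x=1, y=5)
  Distance 1: (x=1, y=4), (x=0, y=5), (x=2, y=5), (x=1, y=6)
  Distance 2: (x=1, y=3), (x=0, y=4), (x=2, y=4), (x=3, y=5), (x=0, y=6), (x=2, y=6)
  Distance 3: (x=1, y=2), (x=0, y=3), (x=3, y=4), (x=4, y=5), (x=3, y=6)  <- goal reached here
One shortest path (3 moves): (x=1, y=5) -> (x=2, y=5) -> (x=3, y=5) -> (x=3, y=6)

Answer: Shortest path length: 3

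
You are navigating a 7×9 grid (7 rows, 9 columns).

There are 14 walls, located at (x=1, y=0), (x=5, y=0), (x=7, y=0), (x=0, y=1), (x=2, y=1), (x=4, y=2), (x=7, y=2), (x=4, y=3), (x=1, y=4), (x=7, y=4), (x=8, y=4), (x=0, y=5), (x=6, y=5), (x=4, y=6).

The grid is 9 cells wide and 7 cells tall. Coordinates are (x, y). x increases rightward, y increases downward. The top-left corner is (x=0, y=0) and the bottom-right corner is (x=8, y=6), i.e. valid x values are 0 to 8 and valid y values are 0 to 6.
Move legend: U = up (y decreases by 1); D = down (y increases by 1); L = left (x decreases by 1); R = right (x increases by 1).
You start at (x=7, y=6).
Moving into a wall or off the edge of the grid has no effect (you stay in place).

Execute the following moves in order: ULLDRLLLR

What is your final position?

Start: (x=7, y=6)
  U (up): (x=7, y=6) -> (x=7, y=5)
  L (left): blocked, stay at (x=7, y=5)
  L (left): blocked, stay at (x=7, y=5)
  D (down): (x=7, y=5) -> (x=7, y=6)
  R (right): (x=7, y=6) -> (x=8, y=6)
  L (left): (x=8, y=6) -> (x=7, y=6)
  L (left): (x=7, y=6) -> (x=6, y=6)
  L (left): (x=6, y=6) -> (x=5, y=6)
  R (right): (x=5, y=6) -> (x=6, y=6)
Final: (x=6, y=6)

Answer: Final position: (x=6, y=6)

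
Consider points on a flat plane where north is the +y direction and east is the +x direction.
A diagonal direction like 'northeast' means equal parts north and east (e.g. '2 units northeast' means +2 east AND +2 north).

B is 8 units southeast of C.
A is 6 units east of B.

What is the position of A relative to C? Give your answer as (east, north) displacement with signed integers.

Place C at the origin (east=0, north=0).
  B is 8 units southeast of C: delta (east=+8, north=-8); B at (east=8, north=-8).
  A is 6 units east of B: delta (east=+6, north=+0); A at (east=14, north=-8).
Therefore A relative to C: (east=14, north=-8).

Answer: A is at (east=14, north=-8) relative to C.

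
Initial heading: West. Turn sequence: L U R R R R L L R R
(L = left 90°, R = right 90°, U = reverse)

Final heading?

Answer: Final heading: North

Derivation:
Start: West
  L (left (90° counter-clockwise)) -> South
  U (U-turn (180°)) -> North
  R (right (90° clockwise)) -> East
  R (right (90° clockwise)) -> South
  R (right (90° clockwise)) -> West
  R (right (90° clockwise)) -> North
  L (left (90° counter-clockwise)) -> West
  L (left (90° counter-clockwise)) -> South
  R (right (90° clockwise)) -> West
  R (right (90° clockwise)) -> North
Final: North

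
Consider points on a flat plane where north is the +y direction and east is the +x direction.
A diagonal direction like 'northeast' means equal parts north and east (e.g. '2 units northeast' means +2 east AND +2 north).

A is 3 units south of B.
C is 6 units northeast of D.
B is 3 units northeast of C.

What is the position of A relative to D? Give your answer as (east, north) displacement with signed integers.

Place D at the origin (east=0, north=0).
  C is 6 units northeast of D: delta (east=+6, north=+6); C at (east=6, north=6).
  B is 3 units northeast of C: delta (east=+3, north=+3); B at (east=9, north=9).
  A is 3 units south of B: delta (east=+0, north=-3); A at (east=9, north=6).
Therefore A relative to D: (east=9, north=6).

Answer: A is at (east=9, north=6) relative to D.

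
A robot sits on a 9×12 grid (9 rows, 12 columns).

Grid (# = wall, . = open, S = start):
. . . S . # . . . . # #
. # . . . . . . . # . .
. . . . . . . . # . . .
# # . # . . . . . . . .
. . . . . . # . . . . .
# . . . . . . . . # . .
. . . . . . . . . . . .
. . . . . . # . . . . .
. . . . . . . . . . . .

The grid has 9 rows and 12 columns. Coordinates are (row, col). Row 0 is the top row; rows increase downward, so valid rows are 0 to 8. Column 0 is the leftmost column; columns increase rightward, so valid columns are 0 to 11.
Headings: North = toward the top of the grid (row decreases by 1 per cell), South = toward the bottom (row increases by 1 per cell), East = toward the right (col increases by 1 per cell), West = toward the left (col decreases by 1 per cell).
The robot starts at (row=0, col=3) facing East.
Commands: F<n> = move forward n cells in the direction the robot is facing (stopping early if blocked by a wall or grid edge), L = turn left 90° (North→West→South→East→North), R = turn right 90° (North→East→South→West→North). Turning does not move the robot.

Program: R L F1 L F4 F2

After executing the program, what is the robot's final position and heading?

Start: (row=0, col=3), facing East
  R: turn right, now facing South
  L: turn left, now facing East
  F1: move forward 1, now at (row=0, col=4)
  L: turn left, now facing North
  F4: move forward 0/4 (blocked), now at (row=0, col=4)
  F2: move forward 0/2 (blocked), now at (row=0, col=4)
Final: (row=0, col=4), facing North

Answer: Final position: (row=0, col=4), facing North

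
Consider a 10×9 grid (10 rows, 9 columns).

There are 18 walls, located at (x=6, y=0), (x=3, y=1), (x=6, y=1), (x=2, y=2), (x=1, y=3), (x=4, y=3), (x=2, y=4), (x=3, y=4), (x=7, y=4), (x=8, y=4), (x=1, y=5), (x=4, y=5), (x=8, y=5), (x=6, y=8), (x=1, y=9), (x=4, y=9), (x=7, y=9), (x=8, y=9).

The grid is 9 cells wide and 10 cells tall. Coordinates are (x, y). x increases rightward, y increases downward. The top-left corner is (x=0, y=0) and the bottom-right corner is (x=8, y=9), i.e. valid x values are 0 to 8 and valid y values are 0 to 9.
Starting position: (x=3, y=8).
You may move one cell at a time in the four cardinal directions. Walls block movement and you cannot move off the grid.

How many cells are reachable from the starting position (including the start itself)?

BFS flood-fill from (x=3, y=8):
  Distance 0: (x=3, y=8)
  Distance 1: (x=3, y=7), (x=2, y=8), (x=4, y=8), (x=3, y=9)
  Distance 2: (x=3, y=6), (x=2, y=7), (x=4, y=7), (x=1, y=8), (x=5, y=8), (x=2, y=9)
  Distance 3: (x=3, y=5), (x=2, y=6), (x=4, y=6), (x=1, y=7), (x=5, y=7), (x=0, y=8), (x=5, y=9)
  Distance 4: (x=2, y=5), (x=1, y=6), (x=5, y=6), (x=0, y=7), (x=6, y=7), (x=0, y=9), (x=6, y=9)
  Distance 5: (x=5, y=5), (x=0, y=6), (x=6, y=6), (x=7, y=7)
  Distance 6: (x=5, y=4), (x=0, y=5), (x=6, y=5), (x=7, y=6), (x=8, y=7), (x=7, y=8)
  Distance 7: (x=5, y=3), (x=0, y=4), (x=4, y=4), (x=6, y=4), (x=7, y=5), (x=8, y=6), (x=8, y=8)
  Distance 8: (x=5, y=2), (x=0, y=3), (x=6, y=3), (x=1, y=4)
  Distance 9: (x=5, y=1), (x=0, y=2), (x=4, y=2), (x=6, y=2), (x=7, y=3)
  Distance 10: (x=5, y=0), (x=0, y=1), (x=4, y=1), (x=1, y=2), (x=3, y=2), (x=7, y=2), (x=8, y=3)
  Distance 11: (x=0, y=0), (x=4, y=0), (x=1, y=1), (x=7, y=1), (x=8, y=2), (x=3, y=3)
  Distance 12: (x=1, y=0), (x=3, y=0), (x=7, y=0), (x=2, y=1), (x=8, y=1), (x=2, y=3)
  Distance 13: (x=2, y=0), (x=8, y=0)
Total reachable: 72 (grid has 72 open cells total)

Answer: Reachable cells: 72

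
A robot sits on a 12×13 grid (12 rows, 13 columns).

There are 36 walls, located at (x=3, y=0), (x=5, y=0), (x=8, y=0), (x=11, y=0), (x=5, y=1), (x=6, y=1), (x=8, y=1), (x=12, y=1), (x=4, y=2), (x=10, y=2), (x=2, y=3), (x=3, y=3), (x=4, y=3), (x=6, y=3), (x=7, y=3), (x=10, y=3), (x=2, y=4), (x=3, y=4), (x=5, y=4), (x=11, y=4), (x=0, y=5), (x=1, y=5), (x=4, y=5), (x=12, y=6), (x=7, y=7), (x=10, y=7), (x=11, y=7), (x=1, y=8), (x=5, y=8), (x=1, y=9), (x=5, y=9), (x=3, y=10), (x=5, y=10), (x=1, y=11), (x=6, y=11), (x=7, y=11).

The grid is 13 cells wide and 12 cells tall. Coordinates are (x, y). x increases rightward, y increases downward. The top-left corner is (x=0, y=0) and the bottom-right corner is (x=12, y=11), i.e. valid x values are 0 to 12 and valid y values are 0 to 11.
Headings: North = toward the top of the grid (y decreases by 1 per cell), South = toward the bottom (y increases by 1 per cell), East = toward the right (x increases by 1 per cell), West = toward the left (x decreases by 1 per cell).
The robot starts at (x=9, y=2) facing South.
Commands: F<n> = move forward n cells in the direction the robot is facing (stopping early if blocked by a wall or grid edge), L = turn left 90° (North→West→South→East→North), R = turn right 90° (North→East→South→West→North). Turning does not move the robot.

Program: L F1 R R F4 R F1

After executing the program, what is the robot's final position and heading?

Start: (x=9, y=2), facing South
  L: turn left, now facing East
  F1: move forward 0/1 (blocked), now at (x=9, y=2)
  R: turn right, now facing South
  R: turn right, now facing West
  F4: move forward 4, now at (x=5, y=2)
  R: turn right, now facing North
  F1: move forward 0/1 (blocked), now at (x=5, y=2)
Final: (x=5, y=2), facing North

Answer: Final position: (x=5, y=2), facing North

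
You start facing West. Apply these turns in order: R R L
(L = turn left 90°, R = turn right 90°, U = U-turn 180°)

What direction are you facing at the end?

Start: West
  R (right (90° clockwise)) -> North
  R (right (90° clockwise)) -> East
  L (left (90° counter-clockwise)) -> North
Final: North

Answer: Final heading: North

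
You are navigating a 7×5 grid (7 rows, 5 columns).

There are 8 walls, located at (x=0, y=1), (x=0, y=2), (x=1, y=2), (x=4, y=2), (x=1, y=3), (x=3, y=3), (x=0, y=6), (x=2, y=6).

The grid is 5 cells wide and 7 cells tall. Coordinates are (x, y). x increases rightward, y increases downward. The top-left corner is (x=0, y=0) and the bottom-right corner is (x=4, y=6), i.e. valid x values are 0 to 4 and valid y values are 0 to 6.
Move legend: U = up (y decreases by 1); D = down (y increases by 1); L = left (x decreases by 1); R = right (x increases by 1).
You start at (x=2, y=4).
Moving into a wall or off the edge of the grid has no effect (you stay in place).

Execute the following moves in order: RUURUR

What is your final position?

Start: (x=2, y=4)
  R (right): (x=2, y=4) -> (x=3, y=4)
  U (up): blocked, stay at (x=3, y=4)
  U (up): blocked, stay at (x=3, y=4)
  R (right): (x=3, y=4) -> (x=4, y=4)
  U (up): (x=4, y=4) -> (x=4, y=3)
  R (right): blocked, stay at (x=4, y=3)
Final: (x=4, y=3)

Answer: Final position: (x=4, y=3)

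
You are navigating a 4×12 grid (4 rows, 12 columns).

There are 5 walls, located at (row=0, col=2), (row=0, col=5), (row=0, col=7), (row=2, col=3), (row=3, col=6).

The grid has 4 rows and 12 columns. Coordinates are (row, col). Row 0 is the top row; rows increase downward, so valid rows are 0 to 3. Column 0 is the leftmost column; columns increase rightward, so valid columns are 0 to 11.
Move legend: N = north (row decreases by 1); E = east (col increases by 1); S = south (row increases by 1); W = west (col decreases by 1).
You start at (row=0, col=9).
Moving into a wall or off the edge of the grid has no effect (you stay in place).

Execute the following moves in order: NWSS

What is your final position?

Answer: Final position: (row=2, col=8)

Derivation:
Start: (row=0, col=9)
  N (north): blocked, stay at (row=0, col=9)
  W (west): (row=0, col=9) -> (row=0, col=8)
  S (south): (row=0, col=8) -> (row=1, col=8)
  S (south): (row=1, col=8) -> (row=2, col=8)
Final: (row=2, col=8)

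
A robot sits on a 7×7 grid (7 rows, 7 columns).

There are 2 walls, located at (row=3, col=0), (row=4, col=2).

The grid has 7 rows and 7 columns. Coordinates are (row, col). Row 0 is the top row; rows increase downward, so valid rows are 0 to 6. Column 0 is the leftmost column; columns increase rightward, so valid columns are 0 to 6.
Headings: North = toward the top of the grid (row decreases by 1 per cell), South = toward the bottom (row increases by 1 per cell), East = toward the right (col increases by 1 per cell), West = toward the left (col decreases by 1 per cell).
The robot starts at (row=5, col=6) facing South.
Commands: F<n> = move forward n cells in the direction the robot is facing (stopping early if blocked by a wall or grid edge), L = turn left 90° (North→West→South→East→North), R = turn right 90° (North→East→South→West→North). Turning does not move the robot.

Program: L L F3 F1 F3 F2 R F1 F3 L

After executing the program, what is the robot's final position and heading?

Start: (row=5, col=6), facing South
  L: turn left, now facing East
  L: turn left, now facing North
  F3: move forward 3, now at (row=2, col=6)
  F1: move forward 1, now at (row=1, col=6)
  F3: move forward 1/3 (blocked), now at (row=0, col=6)
  F2: move forward 0/2 (blocked), now at (row=0, col=6)
  R: turn right, now facing East
  F1: move forward 0/1 (blocked), now at (row=0, col=6)
  F3: move forward 0/3 (blocked), now at (row=0, col=6)
  L: turn left, now facing North
Final: (row=0, col=6), facing North

Answer: Final position: (row=0, col=6), facing North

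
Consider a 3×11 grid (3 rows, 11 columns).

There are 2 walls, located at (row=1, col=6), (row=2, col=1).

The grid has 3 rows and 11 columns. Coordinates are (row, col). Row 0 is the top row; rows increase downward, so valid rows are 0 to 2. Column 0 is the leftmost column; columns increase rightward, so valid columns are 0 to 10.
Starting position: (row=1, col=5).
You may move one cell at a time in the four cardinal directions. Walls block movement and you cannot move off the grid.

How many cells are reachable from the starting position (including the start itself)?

BFS flood-fill from (row=1, col=5):
  Distance 0: (row=1, col=5)
  Distance 1: (row=0, col=5), (row=1, col=4), (row=2, col=5)
  Distance 2: (row=0, col=4), (row=0, col=6), (row=1, col=3), (row=2, col=4), (row=2, col=6)
  Distance 3: (row=0, col=3), (row=0, col=7), (row=1, col=2), (row=2, col=3), (row=2, col=7)
  Distance 4: (row=0, col=2), (row=0, col=8), (row=1, col=1), (row=1, col=7), (row=2, col=2), (row=2, col=8)
  Distance 5: (row=0, col=1), (row=0, col=9), (row=1, col=0), (row=1, col=8), (row=2, col=9)
  Distance 6: (row=0, col=0), (row=0, col=10), (row=1, col=9), (row=2, col=0), (row=2, col=10)
  Distance 7: (row=1, col=10)
Total reachable: 31 (grid has 31 open cells total)

Answer: Reachable cells: 31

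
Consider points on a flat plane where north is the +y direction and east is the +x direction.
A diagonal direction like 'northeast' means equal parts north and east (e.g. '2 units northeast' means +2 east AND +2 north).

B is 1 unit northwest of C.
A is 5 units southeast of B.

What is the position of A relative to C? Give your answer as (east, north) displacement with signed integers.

Place C at the origin (east=0, north=0).
  B is 1 unit northwest of C: delta (east=-1, north=+1); B at (east=-1, north=1).
  A is 5 units southeast of B: delta (east=+5, north=-5); A at (east=4, north=-4).
Therefore A relative to C: (east=4, north=-4).

Answer: A is at (east=4, north=-4) relative to C.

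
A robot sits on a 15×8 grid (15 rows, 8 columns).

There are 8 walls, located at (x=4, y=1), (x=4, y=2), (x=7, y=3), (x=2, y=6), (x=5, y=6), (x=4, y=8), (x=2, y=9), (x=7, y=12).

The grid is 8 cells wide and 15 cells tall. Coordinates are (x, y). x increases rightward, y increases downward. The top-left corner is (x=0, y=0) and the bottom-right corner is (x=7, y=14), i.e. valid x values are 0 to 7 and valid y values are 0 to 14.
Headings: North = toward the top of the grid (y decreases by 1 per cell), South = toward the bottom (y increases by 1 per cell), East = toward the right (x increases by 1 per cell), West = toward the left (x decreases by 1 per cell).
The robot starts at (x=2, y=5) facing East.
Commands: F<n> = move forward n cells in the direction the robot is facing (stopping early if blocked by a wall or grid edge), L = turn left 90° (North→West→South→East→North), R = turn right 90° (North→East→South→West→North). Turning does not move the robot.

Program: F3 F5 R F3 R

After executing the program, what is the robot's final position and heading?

Start: (x=2, y=5), facing East
  F3: move forward 3, now at (x=5, y=5)
  F5: move forward 2/5 (blocked), now at (x=7, y=5)
  R: turn right, now facing South
  F3: move forward 3, now at (x=7, y=8)
  R: turn right, now facing West
Final: (x=7, y=8), facing West

Answer: Final position: (x=7, y=8), facing West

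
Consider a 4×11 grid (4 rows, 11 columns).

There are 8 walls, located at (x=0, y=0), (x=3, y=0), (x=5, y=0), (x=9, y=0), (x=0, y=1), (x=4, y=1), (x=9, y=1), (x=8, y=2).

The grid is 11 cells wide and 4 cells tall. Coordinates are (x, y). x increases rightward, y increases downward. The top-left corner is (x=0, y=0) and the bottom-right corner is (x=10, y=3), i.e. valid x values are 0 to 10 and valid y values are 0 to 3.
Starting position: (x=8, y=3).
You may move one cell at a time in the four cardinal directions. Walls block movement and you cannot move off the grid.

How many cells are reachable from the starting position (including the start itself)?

BFS flood-fill from (x=8, y=3):
  Distance 0: (x=8, y=3)
  Distance 1: (x=7, y=3), (x=9, y=3)
  Distance 2: (x=7, y=2), (x=9, y=2), (x=6, y=3), (x=10, y=3)
  Distance 3: (x=7, y=1), (x=6, y=2), (x=10, y=2), (x=5, y=3)
  Distance 4: (x=7, y=0), (x=6, y=1), (x=8, y=1), (x=10, y=1), (x=5, y=2), (x=4, y=3)
  Distance 5: (x=6, y=0), (x=8, y=0), (x=10, y=0), (x=5, y=1), (x=4, y=2), (x=3, y=3)
  Distance 6: (x=3, y=2), (x=2, y=3)
  Distance 7: (x=3, y=1), (x=2, y=2), (x=1, y=3)
  Distance 8: (x=2, y=1), (x=1, y=2), (x=0, y=3)
  Distance 9: (x=2, y=0), (x=1, y=1), (x=0, y=2)
  Distance 10: (x=1, y=0)
Total reachable: 35 (grid has 36 open cells total)

Answer: Reachable cells: 35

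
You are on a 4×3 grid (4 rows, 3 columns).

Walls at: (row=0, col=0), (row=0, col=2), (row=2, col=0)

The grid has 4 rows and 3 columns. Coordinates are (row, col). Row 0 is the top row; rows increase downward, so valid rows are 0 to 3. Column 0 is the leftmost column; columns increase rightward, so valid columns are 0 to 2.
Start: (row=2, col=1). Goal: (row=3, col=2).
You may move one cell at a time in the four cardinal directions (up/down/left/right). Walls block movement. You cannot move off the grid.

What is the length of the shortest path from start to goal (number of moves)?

BFS from (row=2, col=1) until reaching (row=3, col=2):
  Distance 0: (row=2, col=1)
  Distance 1: (row=1, col=1), (row=2, col=2), (row=3, col=1)
  Distance 2: (row=0, col=1), (row=1, col=0), (row=1, col=2), (row=3, col=0), (row=3, col=2)  <- goal reached here
One shortest path (2 moves): (row=2, col=1) -> (row=2, col=2) -> (row=3, col=2)

Answer: Shortest path length: 2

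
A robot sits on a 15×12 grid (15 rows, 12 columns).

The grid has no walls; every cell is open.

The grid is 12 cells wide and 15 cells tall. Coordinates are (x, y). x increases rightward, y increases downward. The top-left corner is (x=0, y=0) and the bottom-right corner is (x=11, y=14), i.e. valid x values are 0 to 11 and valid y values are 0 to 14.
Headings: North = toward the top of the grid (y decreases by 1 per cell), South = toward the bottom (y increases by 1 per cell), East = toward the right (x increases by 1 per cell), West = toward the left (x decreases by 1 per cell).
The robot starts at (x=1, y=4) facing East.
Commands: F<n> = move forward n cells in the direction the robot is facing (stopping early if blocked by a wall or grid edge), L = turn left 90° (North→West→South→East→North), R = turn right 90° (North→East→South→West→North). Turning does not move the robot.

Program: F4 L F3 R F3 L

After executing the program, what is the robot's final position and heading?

Answer: Final position: (x=8, y=1), facing North

Derivation:
Start: (x=1, y=4), facing East
  F4: move forward 4, now at (x=5, y=4)
  L: turn left, now facing North
  F3: move forward 3, now at (x=5, y=1)
  R: turn right, now facing East
  F3: move forward 3, now at (x=8, y=1)
  L: turn left, now facing North
Final: (x=8, y=1), facing North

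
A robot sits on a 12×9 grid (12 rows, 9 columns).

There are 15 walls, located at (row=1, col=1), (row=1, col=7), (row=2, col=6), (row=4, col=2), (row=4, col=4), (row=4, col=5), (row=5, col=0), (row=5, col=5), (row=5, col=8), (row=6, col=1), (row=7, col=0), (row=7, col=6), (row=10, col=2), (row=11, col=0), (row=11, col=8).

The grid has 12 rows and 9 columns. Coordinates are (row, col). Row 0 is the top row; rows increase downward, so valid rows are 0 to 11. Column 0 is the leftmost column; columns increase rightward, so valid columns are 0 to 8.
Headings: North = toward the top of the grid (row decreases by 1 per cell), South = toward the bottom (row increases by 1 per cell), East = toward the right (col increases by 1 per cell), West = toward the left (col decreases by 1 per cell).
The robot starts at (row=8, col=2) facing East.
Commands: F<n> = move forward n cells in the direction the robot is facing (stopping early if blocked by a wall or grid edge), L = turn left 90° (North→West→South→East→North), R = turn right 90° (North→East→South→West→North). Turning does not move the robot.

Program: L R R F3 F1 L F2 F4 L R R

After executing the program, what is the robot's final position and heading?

Answer: Final position: (row=9, col=8), facing South

Derivation:
Start: (row=8, col=2), facing East
  L: turn left, now facing North
  R: turn right, now facing East
  R: turn right, now facing South
  F3: move forward 1/3 (blocked), now at (row=9, col=2)
  F1: move forward 0/1 (blocked), now at (row=9, col=2)
  L: turn left, now facing East
  F2: move forward 2, now at (row=9, col=4)
  F4: move forward 4, now at (row=9, col=8)
  L: turn left, now facing North
  R: turn right, now facing East
  R: turn right, now facing South
Final: (row=9, col=8), facing South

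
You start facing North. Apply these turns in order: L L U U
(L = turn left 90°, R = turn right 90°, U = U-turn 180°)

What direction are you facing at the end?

Answer: Final heading: South

Derivation:
Start: North
  L (left (90° counter-clockwise)) -> West
  L (left (90° counter-clockwise)) -> South
  U (U-turn (180°)) -> North
  U (U-turn (180°)) -> South
Final: South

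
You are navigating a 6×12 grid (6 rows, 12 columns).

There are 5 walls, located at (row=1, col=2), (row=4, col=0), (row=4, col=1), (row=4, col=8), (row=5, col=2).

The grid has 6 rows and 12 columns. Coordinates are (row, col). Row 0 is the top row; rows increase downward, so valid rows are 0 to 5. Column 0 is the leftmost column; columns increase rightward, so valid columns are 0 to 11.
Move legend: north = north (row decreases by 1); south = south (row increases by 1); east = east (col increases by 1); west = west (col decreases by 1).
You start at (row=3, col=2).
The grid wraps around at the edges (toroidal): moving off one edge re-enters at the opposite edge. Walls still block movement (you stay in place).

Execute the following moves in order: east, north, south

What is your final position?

Answer: Final position: (row=3, col=3)

Derivation:
Start: (row=3, col=2)
  east (east): (row=3, col=2) -> (row=3, col=3)
  north (north): (row=3, col=3) -> (row=2, col=3)
  south (south): (row=2, col=3) -> (row=3, col=3)
Final: (row=3, col=3)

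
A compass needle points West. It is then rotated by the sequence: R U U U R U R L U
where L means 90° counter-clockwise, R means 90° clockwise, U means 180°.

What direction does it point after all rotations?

Start: West
  R (right (90° clockwise)) -> North
  U (U-turn (180°)) -> South
  U (U-turn (180°)) -> North
  U (U-turn (180°)) -> South
  R (right (90° clockwise)) -> West
  U (U-turn (180°)) -> East
  R (right (90° clockwise)) -> South
  L (left (90° counter-clockwise)) -> East
  U (U-turn (180°)) -> West
Final: West

Answer: Final heading: West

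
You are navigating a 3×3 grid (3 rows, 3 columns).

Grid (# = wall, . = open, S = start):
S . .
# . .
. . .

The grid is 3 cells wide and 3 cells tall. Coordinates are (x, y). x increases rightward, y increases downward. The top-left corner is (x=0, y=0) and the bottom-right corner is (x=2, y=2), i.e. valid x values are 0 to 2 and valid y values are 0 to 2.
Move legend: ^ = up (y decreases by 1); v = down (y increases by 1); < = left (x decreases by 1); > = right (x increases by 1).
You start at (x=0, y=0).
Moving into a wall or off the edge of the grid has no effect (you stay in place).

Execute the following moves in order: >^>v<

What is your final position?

Answer: Final position: (x=1, y=1)

Derivation:
Start: (x=0, y=0)
  > (right): (x=0, y=0) -> (x=1, y=0)
  ^ (up): blocked, stay at (x=1, y=0)
  > (right): (x=1, y=0) -> (x=2, y=0)
  v (down): (x=2, y=0) -> (x=2, y=1)
  < (left): (x=2, y=1) -> (x=1, y=1)
Final: (x=1, y=1)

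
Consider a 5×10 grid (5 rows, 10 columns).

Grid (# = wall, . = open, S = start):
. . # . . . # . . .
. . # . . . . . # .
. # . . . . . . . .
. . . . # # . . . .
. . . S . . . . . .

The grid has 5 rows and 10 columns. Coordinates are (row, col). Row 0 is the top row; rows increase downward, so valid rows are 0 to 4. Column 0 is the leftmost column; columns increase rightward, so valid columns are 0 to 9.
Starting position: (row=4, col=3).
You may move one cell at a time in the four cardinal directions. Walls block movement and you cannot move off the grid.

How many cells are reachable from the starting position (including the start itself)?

Answer: Reachable cells: 43

Derivation:
BFS flood-fill from (row=4, col=3):
  Distance 0: (row=4, col=3)
  Distance 1: (row=3, col=3), (row=4, col=2), (row=4, col=4)
  Distance 2: (row=2, col=3), (row=3, col=2), (row=4, col=1), (row=4, col=5)
  Distance 3: (row=1, col=3), (row=2, col=2), (row=2, col=4), (row=3, col=1), (row=4, col=0), (row=4, col=6)
  Distance 4: (row=0, col=3), (row=1, col=4), (row=2, col=5), (row=3, col=0), (row=3, col=6), (row=4, col=7)
  Distance 5: (row=0, col=4), (row=1, col=5), (row=2, col=0), (row=2, col=6), (row=3, col=7), (row=4, col=8)
  Distance 6: (row=0, col=5), (row=1, col=0), (row=1, col=6), (row=2, col=7), (row=3, col=8), (row=4, col=9)
  Distance 7: (row=0, col=0), (row=1, col=1), (row=1, col=7), (row=2, col=8), (row=3, col=9)
  Distance 8: (row=0, col=1), (row=0, col=7), (row=2, col=9)
  Distance 9: (row=0, col=8), (row=1, col=9)
  Distance 10: (row=0, col=9)
Total reachable: 43 (grid has 43 open cells total)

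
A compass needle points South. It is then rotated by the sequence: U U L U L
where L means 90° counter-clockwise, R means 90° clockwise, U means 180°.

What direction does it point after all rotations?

Start: South
  U (U-turn (180°)) -> North
  U (U-turn (180°)) -> South
  L (left (90° counter-clockwise)) -> East
  U (U-turn (180°)) -> West
  L (left (90° counter-clockwise)) -> South
Final: South

Answer: Final heading: South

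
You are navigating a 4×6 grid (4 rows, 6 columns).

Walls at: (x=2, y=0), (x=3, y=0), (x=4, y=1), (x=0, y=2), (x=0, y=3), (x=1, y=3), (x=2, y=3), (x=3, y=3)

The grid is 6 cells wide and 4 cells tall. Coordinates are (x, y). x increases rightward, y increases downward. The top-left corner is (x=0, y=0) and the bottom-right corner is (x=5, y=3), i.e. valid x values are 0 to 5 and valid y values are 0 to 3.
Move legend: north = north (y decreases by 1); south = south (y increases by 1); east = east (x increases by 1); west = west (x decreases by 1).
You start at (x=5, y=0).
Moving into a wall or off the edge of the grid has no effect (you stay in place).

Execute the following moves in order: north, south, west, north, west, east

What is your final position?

Answer: Final position: (x=5, y=0)

Derivation:
Start: (x=5, y=0)
  north (north): blocked, stay at (x=5, y=0)
  south (south): (x=5, y=0) -> (x=5, y=1)
  west (west): blocked, stay at (x=5, y=1)
  north (north): (x=5, y=1) -> (x=5, y=0)
  west (west): (x=5, y=0) -> (x=4, y=0)
  east (east): (x=4, y=0) -> (x=5, y=0)
Final: (x=5, y=0)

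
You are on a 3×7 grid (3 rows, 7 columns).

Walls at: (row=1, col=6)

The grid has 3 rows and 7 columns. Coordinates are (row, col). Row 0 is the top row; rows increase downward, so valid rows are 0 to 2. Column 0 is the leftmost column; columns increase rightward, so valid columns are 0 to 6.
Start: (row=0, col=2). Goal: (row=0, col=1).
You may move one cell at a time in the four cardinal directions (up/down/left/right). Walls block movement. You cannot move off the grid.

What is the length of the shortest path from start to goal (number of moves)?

Answer: Shortest path length: 1

Derivation:
BFS from (row=0, col=2) until reaching (row=0, col=1):
  Distance 0: (row=0, col=2)
  Distance 1: (row=0, col=1), (row=0, col=3), (row=1, col=2)  <- goal reached here
One shortest path (1 moves): (row=0, col=2) -> (row=0, col=1)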